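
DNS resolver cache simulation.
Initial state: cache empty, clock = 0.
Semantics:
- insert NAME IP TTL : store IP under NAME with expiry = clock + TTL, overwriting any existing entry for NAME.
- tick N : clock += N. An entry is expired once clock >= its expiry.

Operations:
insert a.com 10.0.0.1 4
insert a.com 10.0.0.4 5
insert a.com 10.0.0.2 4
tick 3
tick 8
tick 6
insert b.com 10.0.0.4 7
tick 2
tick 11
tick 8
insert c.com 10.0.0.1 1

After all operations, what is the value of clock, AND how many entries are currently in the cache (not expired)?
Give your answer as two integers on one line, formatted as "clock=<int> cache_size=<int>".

Answer: clock=38 cache_size=1

Derivation:
Op 1: insert a.com -> 10.0.0.1 (expiry=0+4=4). clock=0
Op 2: insert a.com -> 10.0.0.4 (expiry=0+5=5). clock=0
Op 3: insert a.com -> 10.0.0.2 (expiry=0+4=4). clock=0
Op 4: tick 3 -> clock=3.
Op 5: tick 8 -> clock=11. purged={a.com}
Op 6: tick 6 -> clock=17.
Op 7: insert b.com -> 10.0.0.4 (expiry=17+7=24). clock=17
Op 8: tick 2 -> clock=19.
Op 9: tick 11 -> clock=30. purged={b.com}
Op 10: tick 8 -> clock=38.
Op 11: insert c.com -> 10.0.0.1 (expiry=38+1=39). clock=38
Final clock = 38
Final cache (unexpired): {c.com} -> size=1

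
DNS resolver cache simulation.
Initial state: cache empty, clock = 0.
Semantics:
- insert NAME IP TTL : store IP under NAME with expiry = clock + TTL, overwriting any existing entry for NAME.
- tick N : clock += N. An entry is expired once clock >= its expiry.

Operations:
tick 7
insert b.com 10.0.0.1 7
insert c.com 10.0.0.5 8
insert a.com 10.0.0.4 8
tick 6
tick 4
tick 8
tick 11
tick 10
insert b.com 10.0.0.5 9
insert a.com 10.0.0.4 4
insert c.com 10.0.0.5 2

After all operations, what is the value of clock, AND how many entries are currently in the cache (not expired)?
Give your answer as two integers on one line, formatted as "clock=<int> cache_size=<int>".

Answer: clock=46 cache_size=3

Derivation:
Op 1: tick 7 -> clock=7.
Op 2: insert b.com -> 10.0.0.1 (expiry=7+7=14). clock=7
Op 3: insert c.com -> 10.0.0.5 (expiry=7+8=15). clock=7
Op 4: insert a.com -> 10.0.0.4 (expiry=7+8=15). clock=7
Op 5: tick 6 -> clock=13.
Op 6: tick 4 -> clock=17. purged={a.com,b.com,c.com}
Op 7: tick 8 -> clock=25.
Op 8: tick 11 -> clock=36.
Op 9: tick 10 -> clock=46.
Op 10: insert b.com -> 10.0.0.5 (expiry=46+9=55). clock=46
Op 11: insert a.com -> 10.0.0.4 (expiry=46+4=50). clock=46
Op 12: insert c.com -> 10.0.0.5 (expiry=46+2=48). clock=46
Final clock = 46
Final cache (unexpired): {a.com,b.com,c.com} -> size=3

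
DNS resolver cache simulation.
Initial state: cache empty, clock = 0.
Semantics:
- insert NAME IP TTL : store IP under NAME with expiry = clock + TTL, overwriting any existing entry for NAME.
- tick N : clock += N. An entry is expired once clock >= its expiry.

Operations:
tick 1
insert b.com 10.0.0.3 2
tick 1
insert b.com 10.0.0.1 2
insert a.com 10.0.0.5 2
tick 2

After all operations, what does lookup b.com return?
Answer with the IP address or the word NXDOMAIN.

Op 1: tick 1 -> clock=1.
Op 2: insert b.com -> 10.0.0.3 (expiry=1+2=3). clock=1
Op 3: tick 1 -> clock=2.
Op 4: insert b.com -> 10.0.0.1 (expiry=2+2=4). clock=2
Op 5: insert a.com -> 10.0.0.5 (expiry=2+2=4). clock=2
Op 6: tick 2 -> clock=4. purged={a.com,b.com}
lookup b.com: not in cache (expired or never inserted)

Answer: NXDOMAIN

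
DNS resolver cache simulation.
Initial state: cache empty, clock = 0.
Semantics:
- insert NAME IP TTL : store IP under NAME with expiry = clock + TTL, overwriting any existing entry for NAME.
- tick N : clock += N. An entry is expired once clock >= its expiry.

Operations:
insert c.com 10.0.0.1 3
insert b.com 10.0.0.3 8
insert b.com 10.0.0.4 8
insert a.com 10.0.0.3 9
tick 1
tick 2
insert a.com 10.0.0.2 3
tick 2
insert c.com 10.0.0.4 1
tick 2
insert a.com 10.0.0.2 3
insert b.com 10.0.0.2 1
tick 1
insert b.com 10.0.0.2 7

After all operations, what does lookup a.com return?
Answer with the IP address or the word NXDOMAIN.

Op 1: insert c.com -> 10.0.0.1 (expiry=0+3=3). clock=0
Op 2: insert b.com -> 10.0.0.3 (expiry=0+8=8). clock=0
Op 3: insert b.com -> 10.0.0.4 (expiry=0+8=8). clock=0
Op 4: insert a.com -> 10.0.0.3 (expiry=0+9=9). clock=0
Op 5: tick 1 -> clock=1.
Op 6: tick 2 -> clock=3. purged={c.com}
Op 7: insert a.com -> 10.0.0.2 (expiry=3+3=6). clock=3
Op 8: tick 2 -> clock=5.
Op 9: insert c.com -> 10.0.0.4 (expiry=5+1=6). clock=5
Op 10: tick 2 -> clock=7. purged={a.com,c.com}
Op 11: insert a.com -> 10.0.0.2 (expiry=7+3=10). clock=7
Op 12: insert b.com -> 10.0.0.2 (expiry=7+1=8). clock=7
Op 13: tick 1 -> clock=8. purged={b.com}
Op 14: insert b.com -> 10.0.0.2 (expiry=8+7=15). clock=8
lookup a.com: present, ip=10.0.0.2 expiry=10 > clock=8

Answer: 10.0.0.2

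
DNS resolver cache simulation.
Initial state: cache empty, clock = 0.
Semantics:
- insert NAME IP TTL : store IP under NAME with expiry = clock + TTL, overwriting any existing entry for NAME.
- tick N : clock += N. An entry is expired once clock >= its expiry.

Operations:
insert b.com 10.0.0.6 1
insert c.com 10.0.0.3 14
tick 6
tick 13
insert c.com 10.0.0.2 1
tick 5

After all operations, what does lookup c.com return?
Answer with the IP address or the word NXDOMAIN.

Op 1: insert b.com -> 10.0.0.6 (expiry=0+1=1). clock=0
Op 2: insert c.com -> 10.0.0.3 (expiry=0+14=14). clock=0
Op 3: tick 6 -> clock=6. purged={b.com}
Op 4: tick 13 -> clock=19. purged={c.com}
Op 5: insert c.com -> 10.0.0.2 (expiry=19+1=20). clock=19
Op 6: tick 5 -> clock=24. purged={c.com}
lookup c.com: not in cache (expired or never inserted)

Answer: NXDOMAIN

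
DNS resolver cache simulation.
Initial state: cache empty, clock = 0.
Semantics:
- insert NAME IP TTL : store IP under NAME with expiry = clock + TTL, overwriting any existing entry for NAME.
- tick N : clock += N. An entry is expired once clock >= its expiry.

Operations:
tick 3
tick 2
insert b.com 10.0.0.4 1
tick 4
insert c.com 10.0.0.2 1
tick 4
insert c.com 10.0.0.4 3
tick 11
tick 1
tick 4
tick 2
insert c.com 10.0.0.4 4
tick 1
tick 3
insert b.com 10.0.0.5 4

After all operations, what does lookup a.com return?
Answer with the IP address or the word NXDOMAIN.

Answer: NXDOMAIN

Derivation:
Op 1: tick 3 -> clock=3.
Op 2: tick 2 -> clock=5.
Op 3: insert b.com -> 10.0.0.4 (expiry=5+1=6). clock=5
Op 4: tick 4 -> clock=9. purged={b.com}
Op 5: insert c.com -> 10.0.0.2 (expiry=9+1=10). clock=9
Op 6: tick 4 -> clock=13. purged={c.com}
Op 7: insert c.com -> 10.0.0.4 (expiry=13+3=16). clock=13
Op 8: tick 11 -> clock=24. purged={c.com}
Op 9: tick 1 -> clock=25.
Op 10: tick 4 -> clock=29.
Op 11: tick 2 -> clock=31.
Op 12: insert c.com -> 10.0.0.4 (expiry=31+4=35). clock=31
Op 13: tick 1 -> clock=32.
Op 14: tick 3 -> clock=35. purged={c.com}
Op 15: insert b.com -> 10.0.0.5 (expiry=35+4=39). clock=35
lookup a.com: not in cache (expired or never inserted)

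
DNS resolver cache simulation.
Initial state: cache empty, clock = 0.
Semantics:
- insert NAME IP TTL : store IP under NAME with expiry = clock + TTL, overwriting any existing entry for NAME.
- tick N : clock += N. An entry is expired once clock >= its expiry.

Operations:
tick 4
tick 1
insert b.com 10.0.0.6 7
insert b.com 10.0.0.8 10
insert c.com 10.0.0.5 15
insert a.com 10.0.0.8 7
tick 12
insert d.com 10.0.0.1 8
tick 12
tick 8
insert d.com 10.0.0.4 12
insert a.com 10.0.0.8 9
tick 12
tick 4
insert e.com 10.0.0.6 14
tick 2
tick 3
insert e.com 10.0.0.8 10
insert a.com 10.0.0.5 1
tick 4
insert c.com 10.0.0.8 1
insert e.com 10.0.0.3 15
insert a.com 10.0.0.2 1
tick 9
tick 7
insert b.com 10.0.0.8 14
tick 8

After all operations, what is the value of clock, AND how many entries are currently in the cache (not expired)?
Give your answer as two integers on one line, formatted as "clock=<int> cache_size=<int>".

Answer: clock=86 cache_size=1

Derivation:
Op 1: tick 4 -> clock=4.
Op 2: tick 1 -> clock=5.
Op 3: insert b.com -> 10.0.0.6 (expiry=5+7=12). clock=5
Op 4: insert b.com -> 10.0.0.8 (expiry=5+10=15). clock=5
Op 5: insert c.com -> 10.0.0.5 (expiry=5+15=20). clock=5
Op 6: insert a.com -> 10.0.0.8 (expiry=5+7=12). clock=5
Op 7: tick 12 -> clock=17. purged={a.com,b.com}
Op 8: insert d.com -> 10.0.0.1 (expiry=17+8=25). clock=17
Op 9: tick 12 -> clock=29. purged={c.com,d.com}
Op 10: tick 8 -> clock=37.
Op 11: insert d.com -> 10.0.0.4 (expiry=37+12=49). clock=37
Op 12: insert a.com -> 10.0.0.8 (expiry=37+9=46). clock=37
Op 13: tick 12 -> clock=49. purged={a.com,d.com}
Op 14: tick 4 -> clock=53.
Op 15: insert e.com -> 10.0.0.6 (expiry=53+14=67). clock=53
Op 16: tick 2 -> clock=55.
Op 17: tick 3 -> clock=58.
Op 18: insert e.com -> 10.0.0.8 (expiry=58+10=68). clock=58
Op 19: insert a.com -> 10.0.0.5 (expiry=58+1=59). clock=58
Op 20: tick 4 -> clock=62. purged={a.com}
Op 21: insert c.com -> 10.0.0.8 (expiry=62+1=63). clock=62
Op 22: insert e.com -> 10.0.0.3 (expiry=62+15=77). clock=62
Op 23: insert a.com -> 10.0.0.2 (expiry=62+1=63). clock=62
Op 24: tick 9 -> clock=71. purged={a.com,c.com}
Op 25: tick 7 -> clock=78. purged={e.com}
Op 26: insert b.com -> 10.0.0.8 (expiry=78+14=92). clock=78
Op 27: tick 8 -> clock=86.
Final clock = 86
Final cache (unexpired): {b.com} -> size=1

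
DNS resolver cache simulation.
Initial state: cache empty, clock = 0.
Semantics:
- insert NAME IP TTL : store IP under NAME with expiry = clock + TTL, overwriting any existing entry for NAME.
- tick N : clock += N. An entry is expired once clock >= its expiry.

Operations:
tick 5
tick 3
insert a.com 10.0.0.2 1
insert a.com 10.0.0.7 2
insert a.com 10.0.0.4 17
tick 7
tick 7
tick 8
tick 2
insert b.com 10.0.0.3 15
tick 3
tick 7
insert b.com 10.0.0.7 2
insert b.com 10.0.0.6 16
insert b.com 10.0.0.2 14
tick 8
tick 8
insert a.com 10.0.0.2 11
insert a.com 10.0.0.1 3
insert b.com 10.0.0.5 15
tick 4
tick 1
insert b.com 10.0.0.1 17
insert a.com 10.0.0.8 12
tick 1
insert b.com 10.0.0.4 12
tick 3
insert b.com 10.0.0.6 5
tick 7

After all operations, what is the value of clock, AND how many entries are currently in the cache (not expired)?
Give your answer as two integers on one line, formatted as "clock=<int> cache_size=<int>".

Answer: clock=74 cache_size=1

Derivation:
Op 1: tick 5 -> clock=5.
Op 2: tick 3 -> clock=8.
Op 3: insert a.com -> 10.0.0.2 (expiry=8+1=9). clock=8
Op 4: insert a.com -> 10.0.0.7 (expiry=8+2=10). clock=8
Op 5: insert a.com -> 10.0.0.4 (expiry=8+17=25). clock=8
Op 6: tick 7 -> clock=15.
Op 7: tick 7 -> clock=22.
Op 8: tick 8 -> clock=30. purged={a.com}
Op 9: tick 2 -> clock=32.
Op 10: insert b.com -> 10.0.0.3 (expiry=32+15=47). clock=32
Op 11: tick 3 -> clock=35.
Op 12: tick 7 -> clock=42.
Op 13: insert b.com -> 10.0.0.7 (expiry=42+2=44). clock=42
Op 14: insert b.com -> 10.0.0.6 (expiry=42+16=58). clock=42
Op 15: insert b.com -> 10.0.0.2 (expiry=42+14=56). clock=42
Op 16: tick 8 -> clock=50.
Op 17: tick 8 -> clock=58. purged={b.com}
Op 18: insert a.com -> 10.0.0.2 (expiry=58+11=69). clock=58
Op 19: insert a.com -> 10.0.0.1 (expiry=58+3=61). clock=58
Op 20: insert b.com -> 10.0.0.5 (expiry=58+15=73). clock=58
Op 21: tick 4 -> clock=62. purged={a.com}
Op 22: tick 1 -> clock=63.
Op 23: insert b.com -> 10.0.0.1 (expiry=63+17=80). clock=63
Op 24: insert a.com -> 10.0.0.8 (expiry=63+12=75). clock=63
Op 25: tick 1 -> clock=64.
Op 26: insert b.com -> 10.0.0.4 (expiry=64+12=76). clock=64
Op 27: tick 3 -> clock=67.
Op 28: insert b.com -> 10.0.0.6 (expiry=67+5=72). clock=67
Op 29: tick 7 -> clock=74. purged={b.com}
Final clock = 74
Final cache (unexpired): {a.com} -> size=1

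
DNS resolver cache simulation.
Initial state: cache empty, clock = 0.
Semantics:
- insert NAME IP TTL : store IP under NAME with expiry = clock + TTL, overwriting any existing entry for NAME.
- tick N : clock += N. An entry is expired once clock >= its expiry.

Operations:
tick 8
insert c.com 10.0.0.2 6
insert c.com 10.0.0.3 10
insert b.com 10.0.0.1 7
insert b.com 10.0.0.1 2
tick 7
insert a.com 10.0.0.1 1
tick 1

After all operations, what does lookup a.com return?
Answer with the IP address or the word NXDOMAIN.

Answer: NXDOMAIN

Derivation:
Op 1: tick 8 -> clock=8.
Op 2: insert c.com -> 10.0.0.2 (expiry=8+6=14). clock=8
Op 3: insert c.com -> 10.0.0.3 (expiry=8+10=18). clock=8
Op 4: insert b.com -> 10.0.0.1 (expiry=8+7=15). clock=8
Op 5: insert b.com -> 10.0.0.1 (expiry=8+2=10). clock=8
Op 6: tick 7 -> clock=15. purged={b.com}
Op 7: insert a.com -> 10.0.0.1 (expiry=15+1=16). clock=15
Op 8: tick 1 -> clock=16. purged={a.com}
lookup a.com: not in cache (expired or never inserted)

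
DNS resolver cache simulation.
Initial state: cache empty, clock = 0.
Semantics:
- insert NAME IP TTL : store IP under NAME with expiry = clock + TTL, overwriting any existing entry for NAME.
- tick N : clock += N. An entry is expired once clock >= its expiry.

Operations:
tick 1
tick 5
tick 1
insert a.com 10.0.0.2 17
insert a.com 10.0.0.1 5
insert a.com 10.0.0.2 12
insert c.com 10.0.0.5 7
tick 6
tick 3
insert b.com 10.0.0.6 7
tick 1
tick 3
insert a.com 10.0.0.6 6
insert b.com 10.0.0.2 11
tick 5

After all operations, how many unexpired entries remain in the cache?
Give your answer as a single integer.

Op 1: tick 1 -> clock=1.
Op 2: tick 5 -> clock=6.
Op 3: tick 1 -> clock=7.
Op 4: insert a.com -> 10.0.0.2 (expiry=7+17=24). clock=7
Op 5: insert a.com -> 10.0.0.1 (expiry=7+5=12). clock=7
Op 6: insert a.com -> 10.0.0.2 (expiry=7+12=19). clock=7
Op 7: insert c.com -> 10.0.0.5 (expiry=7+7=14). clock=7
Op 8: tick 6 -> clock=13.
Op 9: tick 3 -> clock=16. purged={c.com}
Op 10: insert b.com -> 10.0.0.6 (expiry=16+7=23). clock=16
Op 11: tick 1 -> clock=17.
Op 12: tick 3 -> clock=20. purged={a.com}
Op 13: insert a.com -> 10.0.0.6 (expiry=20+6=26). clock=20
Op 14: insert b.com -> 10.0.0.2 (expiry=20+11=31). clock=20
Op 15: tick 5 -> clock=25.
Final cache (unexpired): {a.com,b.com} -> size=2

Answer: 2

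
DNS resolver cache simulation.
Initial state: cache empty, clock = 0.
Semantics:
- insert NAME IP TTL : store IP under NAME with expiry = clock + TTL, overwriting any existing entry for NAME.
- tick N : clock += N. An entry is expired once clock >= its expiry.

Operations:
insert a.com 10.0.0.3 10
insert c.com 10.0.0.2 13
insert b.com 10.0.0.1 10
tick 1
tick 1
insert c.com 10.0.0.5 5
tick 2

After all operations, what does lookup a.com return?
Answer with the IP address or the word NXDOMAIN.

Op 1: insert a.com -> 10.0.0.3 (expiry=0+10=10). clock=0
Op 2: insert c.com -> 10.0.0.2 (expiry=0+13=13). clock=0
Op 3: insert b.com -> 10.0.0.1 (expiry=0+10=10). clock=0
Op 4: tick 1 -> clock=1.
Op 5: tick 1 -> clock=2.
Op 6: insert c.com -> 10.0.0.5 (expiry=2+5=7). clock=2
Op 7: tick 2 -> clock=4.
lookup a.com: present, ip=10.0.0.3 expiry=10 > clock=4

Answer: 10.0.0.3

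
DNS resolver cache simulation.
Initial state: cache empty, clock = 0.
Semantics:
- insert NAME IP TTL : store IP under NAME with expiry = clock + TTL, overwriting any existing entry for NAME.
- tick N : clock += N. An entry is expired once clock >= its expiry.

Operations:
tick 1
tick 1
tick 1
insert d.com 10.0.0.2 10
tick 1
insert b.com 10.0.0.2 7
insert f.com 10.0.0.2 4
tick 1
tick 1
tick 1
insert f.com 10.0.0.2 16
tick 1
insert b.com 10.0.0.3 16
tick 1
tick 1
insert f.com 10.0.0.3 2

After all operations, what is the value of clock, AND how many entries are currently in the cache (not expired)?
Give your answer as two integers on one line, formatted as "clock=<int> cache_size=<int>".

Answer: clock=10 cache_size=3

Derivation:
Op 1: tick 1 -> clock=1.
Op 2: tick 1 -> clock=2.
Op 3: tick 1 -> clock=3.
Op 4: insert d.com -> 10.0.0.2 (expiry=3+10=13). clock=3
Op 5: tick 1 -> clock=4.
Op 6: insert b.com -> 10.0.0.2 (expiry=4+7=11). clock=4
Op 7: insert f.com -> 10.0.0.2 (expiry=4+4=8). clock=4
Op 8: tick 1 -> clock=5.
Op 9: tick 1 -> clock=6.
Op 10: tick 1 -> clock=7.
Op 11: insert f.com -> 10.0.0.2 (expiry=7+16=23). clock=7
Op 12: tick 1 -> clock=8.
Op 13: insert b.com -> 10.0.0.3 (expiry=8+16=24). clock=8
Op 14: tick 1 -> clock=9.
Op 15: tick 1 -> clock=10.
Op 16: insert f.com -> 10.0.0.3 (expiry=10+2=12). clock=10
Final clock = 10
Final cache (unexpired): {b.com,d.com,f.com} -> size=3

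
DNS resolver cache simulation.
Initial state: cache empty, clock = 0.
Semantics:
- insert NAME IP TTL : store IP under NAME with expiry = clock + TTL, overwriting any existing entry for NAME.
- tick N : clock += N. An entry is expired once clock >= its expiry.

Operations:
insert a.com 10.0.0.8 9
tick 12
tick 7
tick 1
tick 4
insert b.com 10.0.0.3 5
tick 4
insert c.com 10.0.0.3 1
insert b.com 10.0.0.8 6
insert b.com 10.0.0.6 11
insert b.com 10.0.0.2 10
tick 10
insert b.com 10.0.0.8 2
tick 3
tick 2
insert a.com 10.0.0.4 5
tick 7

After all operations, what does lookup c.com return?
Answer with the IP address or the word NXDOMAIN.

Op 1: insert a.com -> 10.0.0.8 (expiry=0+9=9). clock=0
Op 2: tick 12 -> clock=12. purged={a.com}
Op 3: tick 7 -> clock=19.
Op 4: tick 1 -> clock=20.
Op 5: tick 4 -> clock=24.
Op 6: insert b.com -> 10.0.0.3 (expiry=24+5=29). clock=24
Op 7: tick 4 -> clock=28.
Op 8: insert c.com -> 10.0.0.3 (expiry=28+1=29). clock=28
Op 9: insert b.com -> 10.0.0.8 (expiry=28+6=34). clock=28
Op 10: insert b.com -> 10.0.0.6 (expiry=28+11=39). clock=28
Op 11: insert b.com -> 10.0.0.2 (expiry=28+10=38). clock=28
Op 12: tick 10 -> clock=38. purged={b.com,c.com}
Op 13: insert b.com -> 10.0.0.8 (expiry=38+2=40). clock=38
Op 14: tick 3 -> clock=41. purged={b.com}
Op 15: tick 2 -> clock=43.
Op 16: insert a.com -> 10.0.0.4 (expiry=43+5=48). clock=43
Op 17: tick 7 -> clock=50. purged={a.com}
lookup c.com: not in cache (expired or never inserted)

Answer: NXDOMAIN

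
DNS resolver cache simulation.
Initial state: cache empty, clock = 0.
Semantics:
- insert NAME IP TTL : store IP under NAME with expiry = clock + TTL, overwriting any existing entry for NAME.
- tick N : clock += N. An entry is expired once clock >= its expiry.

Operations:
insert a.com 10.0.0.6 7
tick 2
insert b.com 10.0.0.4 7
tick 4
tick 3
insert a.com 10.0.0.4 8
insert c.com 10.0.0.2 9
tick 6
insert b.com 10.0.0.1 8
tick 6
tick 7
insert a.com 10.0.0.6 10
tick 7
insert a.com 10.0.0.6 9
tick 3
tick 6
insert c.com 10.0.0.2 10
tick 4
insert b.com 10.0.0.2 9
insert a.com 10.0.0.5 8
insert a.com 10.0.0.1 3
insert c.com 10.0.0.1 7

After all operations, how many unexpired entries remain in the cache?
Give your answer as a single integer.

Answer: 3

Derivation:
Op 1: insert a.com -> 10.0.0.6 (expiry=0+7=7). clock=0
Op 2: tick 2 -> clock=2.
Op 3: insert b.com -> 10.0.0.4 (expiry=2+7=9). clock=2
Op 4: tick 4 -> clock=6.
Op 5: tick 3 -> clock=9. purged={a.com,b.com}
Op 6: insert a.com -> 10.0.0.4 (expiry=9+8=17). clock=9
Op 7: insert c.com -> 10.0.0.2 (expiry=9+9=18). clock=9
Op 8: tick 6 -> clock=15.
Op 9: insert b.com -> 10.0.0.1 (expiry=15+8=23). clock=15
Op 10: tick 6 -> clock=21. purged={a.com,c.com}
Op 11: tick 7 -> clock=28. purged={b.com}
Op 12: insert a.com -> 10.0.0.6 (expiry=28+10=38). clock=28
Op 13: tick 7 -> clock=35.
Op 14: insert a.com -> 10.0.0.6 (expiry=35+9=44). clock=35
Op 15: tick 3 -> clock=38.
Op 16: tick 6 -> clock=44. purged={a.com}
Op 17: insert c.com -> 10.0.0.2 (expiry=44+10=54). clock=44
Op 18: tick 4 -> clock=48.
Op 19: insert b.com -> 10.0.0.2 (expiry=48+9=57). clock=48
Op 20: insert a.com -> 10.0.0.5 (expiry=48+8=56). clock=48
Op 21: insert a.com -> 10.0.0.1 (expiry=48+3=51). clock=48
Op 22: insert c.com -> 10.0.0.1 (expiry=48+7=55). clock=48
Final cache (unexpired): {a.com,b.com,c.com} -> size=3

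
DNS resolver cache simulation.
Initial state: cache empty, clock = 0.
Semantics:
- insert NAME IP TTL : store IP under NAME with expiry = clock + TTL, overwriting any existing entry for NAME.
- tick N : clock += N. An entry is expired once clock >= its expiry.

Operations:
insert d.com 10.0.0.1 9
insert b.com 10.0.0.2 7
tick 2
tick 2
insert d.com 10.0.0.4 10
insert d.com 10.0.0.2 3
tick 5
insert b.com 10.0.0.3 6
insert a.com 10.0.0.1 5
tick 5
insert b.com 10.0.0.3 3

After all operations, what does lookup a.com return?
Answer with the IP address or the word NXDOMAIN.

Op 1: insert d.com -> 10.0.0.1 (expiry=0+9=9). clock=0
Op 2: insert b.com -> 10.0.0.2 (expiry=0+7=7). clock=0
Op 3: tick 2 -> clock=2.
Op 4: tick 2 -> clock=4.
Op 5: insert d.com -> 10.0.0.4 (expiry=4+10=14). clock=4
Op 6: insert d.com -> 10.0.0.2 (expiry=4+3=7). clock=4
Op 7: tick 5 -> clock=9. purged={b.com,d.com}
Op 8: insert b.com -> 10.0.0.3 (expiry=9+6=15). clock=9
Op 9: insert a.com -> 10.0.0.1 (expiry=9+5=14). clock=9
Op 10: tick 5 -> clock=14. purged={a.com}
Op 11: insert b.com -> 10.0.0.3 (expiry=14+3=17). clock=14
lookup a.com: not in cache (expired or never inserted)

Answer: NXDOMAIN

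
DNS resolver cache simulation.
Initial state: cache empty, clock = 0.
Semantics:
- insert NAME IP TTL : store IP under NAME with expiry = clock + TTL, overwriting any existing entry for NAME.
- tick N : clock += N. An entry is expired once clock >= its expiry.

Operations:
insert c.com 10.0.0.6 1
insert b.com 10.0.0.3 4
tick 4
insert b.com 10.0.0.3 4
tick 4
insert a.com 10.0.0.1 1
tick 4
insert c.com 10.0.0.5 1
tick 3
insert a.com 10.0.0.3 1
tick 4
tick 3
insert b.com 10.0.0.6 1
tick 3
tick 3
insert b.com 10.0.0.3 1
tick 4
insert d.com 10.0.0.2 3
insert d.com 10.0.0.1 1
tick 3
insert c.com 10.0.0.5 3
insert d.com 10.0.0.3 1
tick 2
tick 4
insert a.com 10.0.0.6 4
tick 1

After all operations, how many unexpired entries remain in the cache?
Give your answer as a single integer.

Op 1: insert c.com -> 10.0.0.6 (expiry=0+1=1). clock=0
Op 2: insert b.com -> 10.0.0.3 (expiry=0+4=4). clock=0
Op 3: tick 4 -> clock=4. purged={b.com,c.com}
Op 4: insert b.com -> 10.0.0.3 (expiry=4+4=8). clock=4
Op 5: tick 4 -> clock=8. purged={b.com}
Op 6: insert a.com -> 10.0.0.1 (expiry=8+1=9). clock=8
Op 7: tick 4 -> clock=12. purged={a.com}
Op 8: insert c.com -> 10.0.0.5 (expiry=12+1=13). clock=12
Op 9: tick 3 -> clock=15. purged={c.com}
Op 10: insert a.com -> 10.0.0.3 (expiry=15+1=16). clock=15
Op 11: tick 4 -> clock=19. purged={a.com}
Op 12: tick 3 -> clock=22.
Op 13: insert b.com -> 10.0.0.6 (expiry=22+1=23). clock=22
Op 14: tick 3 -> clock=25. purged={b.com}
Op 15: tick 3 -> clock=28.
Op 16: insert b.com -> 10.0.0.3 (expiry=28+1=29). clock=28
Op 17: tick 4 -> clock=32. purged={b.com}
Op 18: insert d.com -> 10.0.0.2 (expiry=32+3=35). clock=32
Op 19: insert d.com -> 10.0.0.1 (expiry=32+1=33). clock=32
Op 20: tick 3 -> clock=35. purged={d.com}
Op 21: insert c.com -> 10.0.0.5 (expiry=35+3=38). clock=35
Op 22: insert d.com -> 10.0.0.3 (expiry=35+1=36). clock=35
Op 23: tick 2 -> clock=37. purged={d.com}
Op 24: tick 4 -> clock=41. purged={c.com}
Op 25: insert a.com -> 10.0.0.6 (expiry=41+4=45). clock=41
Op 26: tick 1 -> clock=42.
Final cache (unexpired): {a.com} -> size=1

Answer: 1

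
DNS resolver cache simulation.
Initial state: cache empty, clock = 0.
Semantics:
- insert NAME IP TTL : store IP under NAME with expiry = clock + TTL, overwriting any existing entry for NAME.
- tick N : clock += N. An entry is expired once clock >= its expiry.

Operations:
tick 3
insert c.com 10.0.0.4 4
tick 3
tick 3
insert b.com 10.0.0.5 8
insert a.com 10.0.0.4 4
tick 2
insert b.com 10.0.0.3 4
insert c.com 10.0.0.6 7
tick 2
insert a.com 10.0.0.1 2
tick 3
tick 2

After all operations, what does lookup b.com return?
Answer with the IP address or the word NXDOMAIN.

Op 1: tick 3 -> clock=3.
Op 2: insert c.com -> 10.0.0.4 (expiry=3+4=7). clock=3
Op 3: tick 3 -> clock=6.
Op 4: tick 3 -> clock=9. purged={c.com}
Op 5: insert b.com -> 10.0.0.5 (expiry=9+8=17). clock=9
Op 6: insert a.com -> 10.0.0.4 (expiry=9+4=13). clock=9
Op 7: tick 2 -> clock=11.
Op 8: insert b.com -> 10.0.0.3 (expiry=11+4=15). clock=11
Op 9: insert c.com -> 10.0.0.6 (expiry=11+7=18). clock=11
Op 10: tick 2 -> clock=13. purged={a.com}
Op 11: insert a.com -> 10.0.0.1 (expiry=13+2=15). clock=13
Op 12: tick 3 -> clock=16. purged={a.com,b.com}
Op 13: tick 2 -> clock=18. purged={c.com}
lookup b.com: not in cache (expired or never inserted)

Answer: NXDOMAIN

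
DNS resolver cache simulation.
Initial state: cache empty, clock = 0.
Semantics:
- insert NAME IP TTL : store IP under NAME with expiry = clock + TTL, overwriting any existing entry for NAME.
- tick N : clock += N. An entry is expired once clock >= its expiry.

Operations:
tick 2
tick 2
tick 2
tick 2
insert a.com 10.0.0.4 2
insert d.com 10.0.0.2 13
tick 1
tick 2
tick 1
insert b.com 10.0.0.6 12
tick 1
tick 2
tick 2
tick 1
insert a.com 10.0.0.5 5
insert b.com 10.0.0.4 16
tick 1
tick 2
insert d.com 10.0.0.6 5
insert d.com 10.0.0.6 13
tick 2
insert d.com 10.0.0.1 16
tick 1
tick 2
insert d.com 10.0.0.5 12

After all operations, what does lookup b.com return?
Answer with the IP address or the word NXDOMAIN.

Answer: 10.0.0.4

Derivation:
Op 1: tick 2 -> clock=2.
Op 2: tick 2 -> clock=4.
Op 3: tick 2 -> clock=6.
Op 4: tick 2 -> clock=8.
Op 5: insert a.com -> 10.0.0.4 (expiry=8+2=10). clock=8
Op 6: insert d.com -> 10.0.0.2 (expiry=8+13=21). clock=8
Op 7: tick 1 -> clock=9.
Op 8: tick 2 -> clock=11. purged={a.com}
Op 9: tick 1 -> clock=12.
Op 10: insert b.com -> 10.0.0.6 (expiry=12+12=24). clock=12
Op 11: tick 1 -> clock=13.
Op 12: tick 2 -> clock=15.
Op 13: tick 2 -> clock=17.
Op 14: tick 1 -> clock=18.
Op 15: insert a.com -> 10.0.0.5 (expiry=18+5=23). clock=18
Op 16: insert b.com -> 10.0.0.4 (expiry=18+16=34). clock=18
Op 17: tick 1 -> clock=19.
Op 18: tick 2 -> clock=21. purged={d.com}
Op 19: insert d.com -> 10.0.0.6 (expiry=21+5=26). clock=21
Op 20: insert d.com -> 10.0.0.6 (expiry=21+13=34). clock=21
Op 21: tick 2 -> clock=23. purged={a.com}
Op 22: insert d.com -> 10.0.0.1 (expiry=23+16=39). clock=23
Op 23: tick 1 -> clock=24.
Op 24: tick 2 -> clock=26.
Op 25: insert d.com -> 10.0.0.5 (expiry=26+12=38). clock=26
lookup b.com: present, ip=10.0.0.4 expiry=34 > clock=26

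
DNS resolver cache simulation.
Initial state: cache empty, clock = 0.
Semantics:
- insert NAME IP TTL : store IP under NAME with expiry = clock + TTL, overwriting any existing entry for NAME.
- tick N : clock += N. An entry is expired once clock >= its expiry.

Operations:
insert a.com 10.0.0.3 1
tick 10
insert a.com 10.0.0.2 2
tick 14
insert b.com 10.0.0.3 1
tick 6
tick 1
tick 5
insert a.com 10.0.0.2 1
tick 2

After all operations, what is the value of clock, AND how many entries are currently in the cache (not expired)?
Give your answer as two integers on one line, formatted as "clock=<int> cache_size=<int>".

Answer: clock=38 cache_size=0

Derivation:
Op 1: insert a.com -> 10.0.0.3 (expiry=0+1=1). clock=0
Op 2: tick 10 -> clock=10. purged={a.com}
Op 3: insert a.com -> 10.0.0.2 (expiry=10+2=12). clock=10
Op 4: tick 14 -> clock=24. purged={a.com}
Op 5: insert b.com -> 10.0.0.3 (expiry=24+1=25). clock=24
Op 6: tick 6 -> clock=30. purged={b.com}
Op 7: tick 1 -> clock=31.
Op 8: tick 5 -> clock=36.
Op 9: insert a.com -> 10.0.0.2 (expiry=36+1=37). clock=36
Op 10: tick 2 -> clock=38. purged={a.com}
Final clock = 38
Final cache (unexpired): {} -> size=0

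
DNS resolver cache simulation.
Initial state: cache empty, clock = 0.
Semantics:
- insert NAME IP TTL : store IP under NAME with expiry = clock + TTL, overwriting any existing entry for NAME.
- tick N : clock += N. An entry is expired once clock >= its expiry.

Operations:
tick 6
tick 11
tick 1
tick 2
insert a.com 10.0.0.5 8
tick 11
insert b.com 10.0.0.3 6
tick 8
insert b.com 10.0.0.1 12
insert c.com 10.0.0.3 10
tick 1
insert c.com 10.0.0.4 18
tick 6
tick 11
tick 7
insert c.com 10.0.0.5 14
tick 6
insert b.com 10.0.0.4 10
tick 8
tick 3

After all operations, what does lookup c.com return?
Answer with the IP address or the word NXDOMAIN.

Answer: NXDOMAIN

Derivation:
Op 1: tick 6 -> clock=6.
Op 2: tick 11 -> clock=17.
Op 3: tick 1 -> clock=18.
Op 4: tick 2 -> clock=20.
Op 5: insert a.com -> 10.0.0.5 (expiry=20+8=28). clock=20
Op 6: tick 11 -> clock=31. purged={a.com}
Op 7: insert b.com -> 10.0.0.3 (expiry=31+6=37). clock=31
Op 8: tick 8 -> clock=39. purged={b.com}
Op 9: insert b.com -> 10.0.0.1 (expiry=39+12=51). clock=39
Op 10: insert c.com -> 10.0.0.3 (expiry=39+10=49). clock=39
Op 11: tick 1 -> clock=40.
Op 12: insert c.com -> 10.0.0.4 (expiry=40+18=58). clock=40
Op 13: tick 6 -> clock=46.
Op 14: tick 11 -> clock=57. purged={b.com}
Op 15: tick 7 -> clock=64. purged={c.com}
Op 16: insert c.com -> 10.0.0.5 (expiry=64+14=78). clock=64
Op 17: tick 6 -> clock=70.
Op 18: insert b.com -> 10.0.0.4 (expiry=70+10=80). clock=70
Op 19: tick 8 -> clock=78. purged={c.com}
Op 20: tick 3 -> clock=81. purged={b.com}
lookup c.com: not in cache (expired or never inserted)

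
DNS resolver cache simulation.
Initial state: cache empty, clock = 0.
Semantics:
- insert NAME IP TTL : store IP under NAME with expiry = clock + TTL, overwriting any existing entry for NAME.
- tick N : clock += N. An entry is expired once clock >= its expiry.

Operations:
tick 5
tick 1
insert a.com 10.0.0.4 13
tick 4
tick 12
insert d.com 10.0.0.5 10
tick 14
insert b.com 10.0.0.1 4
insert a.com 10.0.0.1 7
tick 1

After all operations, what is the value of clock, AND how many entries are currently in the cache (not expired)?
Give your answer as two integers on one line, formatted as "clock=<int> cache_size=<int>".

Op 1: tick 5 -> clock=5.
Op 2: tick 1 -> clock=6.
Op 3: insert a.com -> 10.0.0.4 (expiry=6+13=19). clock=6
Op 4: tick 4 -> clock=10.
Op 5: tick 12 -> clock=22. purged={a.com}
Op 6: insert d.com -> 10.0.0.5 (expiry=22+10=32). clock=22
Op 7: tick 14 -> clock=36. purged={d.com}
Op 8: insert b.com -> 10.0.0.1 (expiry=36+4=40). clock=36
Op 9: insert a.com -> 10.0.0.1 (expiry=36+7=43). clock=36
Op 10: tick 1 -> clock=37.
Final clock = 37
Final cache (unexpired): {a.com,b.com} -> size=2

Answer: clock=37 cache_size=2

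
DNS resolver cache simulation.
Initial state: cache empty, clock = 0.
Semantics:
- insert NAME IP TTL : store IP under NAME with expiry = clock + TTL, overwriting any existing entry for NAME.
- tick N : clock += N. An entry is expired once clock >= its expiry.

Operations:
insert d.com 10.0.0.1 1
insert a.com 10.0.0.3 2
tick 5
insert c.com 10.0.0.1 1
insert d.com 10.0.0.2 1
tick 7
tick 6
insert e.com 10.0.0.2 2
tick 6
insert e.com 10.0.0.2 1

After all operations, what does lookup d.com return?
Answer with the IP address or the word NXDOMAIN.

Answer: NXDOMAIN

Derivation:
Op 1: insert d.com -> 10.0.0.1 (expiry=0+1=1). clock=0
Op 2: insert a.com -> 10.0.0.3 (expiry=0+2=2). clock=0
Op 3: tick 5 -> clock=5. purged={a.com,d.com}
Op 4: insert c.com -> 10.0.0.1 (expiry=5+1=6). clock=5
Op 5: insert d.com -> 10.0.0.2 (expiry=5+1=6). clock=5
Op 6: tick 7 -> clock=12. purged={c.com,d.com}
Op 7: tick 6 -> clock=18.
Op 8: insert e.com -> 10.0.0.2 (expiry=18+2=20). clock=18
Op 9: tick 6 -> clock=24. purged={e.com}
Op 10: insert e.com -> 10.0.0.2 (expiry=24+1=25). clock=24
lookup d.com: not in cache (expired or never inserted)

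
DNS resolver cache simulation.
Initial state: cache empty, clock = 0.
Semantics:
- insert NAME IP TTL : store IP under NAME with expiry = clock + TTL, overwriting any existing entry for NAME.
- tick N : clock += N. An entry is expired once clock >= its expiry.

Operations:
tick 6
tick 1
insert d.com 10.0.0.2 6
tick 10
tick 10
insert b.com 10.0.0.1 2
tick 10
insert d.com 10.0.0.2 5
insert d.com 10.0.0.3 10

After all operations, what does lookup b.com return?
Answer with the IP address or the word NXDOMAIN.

Answer: NXDOMAIN

Derivation:
Op 1: tick 6 -> clock=6.
Op 2: tick 1 -> clock=7.
Op 3: insert d.com -> 10.0.0.2 (expiry=7+6=13). clock=7
Op 4: tick 10 -> clock=17. purged={d.com}
Op 5: tick 10 -> clock=27.
Op 6: insert b.com -> 10.0.0.1 (expiry=27+2=29). clock=27
Op 7: tick 10 -> clock=37. purged={b.com}
Op 8: insert d.com -> 10.0.0.2 (expiry=37+5=42). clock=37
Op 9: insert d.com -> 10.0.0.3 (expiry=37+10=47). clock=37
lookup b.com: not in cache (expired or never inserted)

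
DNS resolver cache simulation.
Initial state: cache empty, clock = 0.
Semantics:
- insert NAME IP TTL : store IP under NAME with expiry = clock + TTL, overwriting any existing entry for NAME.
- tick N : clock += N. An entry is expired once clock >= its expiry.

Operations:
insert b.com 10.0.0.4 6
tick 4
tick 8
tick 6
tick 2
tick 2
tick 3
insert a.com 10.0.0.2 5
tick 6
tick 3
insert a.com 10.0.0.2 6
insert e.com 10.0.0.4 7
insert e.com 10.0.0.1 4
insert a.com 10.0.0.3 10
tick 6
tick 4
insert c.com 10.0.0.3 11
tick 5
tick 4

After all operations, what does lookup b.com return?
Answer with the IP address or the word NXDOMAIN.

Op 1: insert b.com -> 10.0.0.4 (expiry=0+6=6). clock=0
Op 2: tick 4 -> clock=4.
Op 3: tick 8 -> clock=12. purged={b.com}
Op 4: tick 6 -> clock=18.
Op 5: tick 2 -> clock=20.
Op 6: tick 2 -> clock=22.
Op 7: tick 3 -> clock=25.
Op 8: insert a.com -> 10.0.0.2 (expiry=25+5=30). clock=25
Op 9: tick 6 -> clock=31. purged={a.com}
Op 10: tick 3 -> clock=34.
Op 11: insert a.com -> 10.0.0.2 (expiry=34+6=40). clock=34
Op 12: insert e.com -> 10.0.0.4 (expiry=34+7=41). clock=34
Op 13: insert e.com -> 10.0.0.1 (expiry=34+4=38). clock=34
Op 14: insert a.com -> 10.0.0.3 (expiry=34+10=44). clock=34
Op 15: tick 6 -> clock=40. purged={e.com}
Op 16: tick 4 -> clock=44. purged={a.com}
Op 17: insert c.com -> 10.0.0.3 (expiry=44+11=55). clock=44
Op 18: tick 5 -> clock=49.
Op 19: tick 4 -> clock=53.
lookup b.com: not in cache (expired or never inserted)

Answer: NXDOMAIN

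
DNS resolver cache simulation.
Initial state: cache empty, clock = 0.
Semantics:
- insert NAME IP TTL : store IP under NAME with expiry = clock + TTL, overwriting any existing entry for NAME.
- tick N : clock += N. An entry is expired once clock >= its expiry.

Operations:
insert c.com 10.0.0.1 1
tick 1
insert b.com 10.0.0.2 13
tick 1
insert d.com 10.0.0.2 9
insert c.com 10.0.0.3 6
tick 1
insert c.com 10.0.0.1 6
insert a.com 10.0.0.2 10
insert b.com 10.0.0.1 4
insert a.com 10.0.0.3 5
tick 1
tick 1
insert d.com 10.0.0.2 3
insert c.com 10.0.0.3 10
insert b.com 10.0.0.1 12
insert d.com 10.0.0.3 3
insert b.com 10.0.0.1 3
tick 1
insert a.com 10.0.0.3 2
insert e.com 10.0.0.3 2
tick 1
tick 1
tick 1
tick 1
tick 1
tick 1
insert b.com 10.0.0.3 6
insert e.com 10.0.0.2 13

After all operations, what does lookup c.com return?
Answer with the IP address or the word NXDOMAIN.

Op 1: insert c.com -> 10.0.0.1 (expiry=0+1=1). clock=0
Op 2: tick 1 -> clock=1. purged={c.com}
Op 3: insert b.com -> 10.0.0.2 (expiry=1+13=14). clock=1
Op 4: tick 1 -> clock=2.
Op 5: insert d.com -> 10.0.0.2 (expiry=2+9=11). clock=2
Op 6: insert c.com -> 10.0.0.3 (expiry=2+6=8). clock=2
Op 7: tick 1 -> clock=3.
Op 8: insert c.com -> 10.0.0.1 (expiry=3+6=9). clock=3
Op 9: insert a.com -> 10.0.0.2 (expiry=3+10=13). clock=3
Op 10: insert b.com -> 10.0.0.1 (expiry=3+4=7). clock=3
Op 11: insert a.com -> 10.0.0.3 (expiry=3+5=8). clock=3
Op 12: tick 1 -> clock=4.
Op 13: tick 1 -> clock=5.
Op 14: insert d.com -> 10.0.0.2 (expiry=5+3=8). clock=5
Op 15: insert c.com -> 10.0.0.3 (expiry=5+10=15). clock=5
Op 16: insert b.com -> 10.0.0.1 (expiry=5+12=17). clock=5
Op 17: insert d.com -> 10.0.0.3 (expiry=5+3=8). clock=5
Op 18: insert b.com -> 10.0.0.1 (expiry=5+3=8). clock=5
Op 19: tick 1 -> clock=6.
Op 20: insert a.com -> 10.0.0.3 (expiry=6+2=8). clock=6
Op 21: insert e.com -> 10.0.0.3 (expiry=6+2=8). clock=6
Op 22: tick 1 -> clock=7.
Op 23: tick 1 -> clock=8. purged={a.com,b.com,d.com,e.com}
Op 24: tick 1 -> clock=9.
Op 25: tick 1 -> clock=10.
Op 26: tick 1 -> clock=11.
Op 27: tick 1 -> clock=12.
Op 28: insert b.com -> 10.0.0.3 (expiry=12+6=18). clock=12
Op 29: insert e.com -> 10.0.0.2 (expiry=12+13=25). clock=12
lookup c.com: present, ip=10.0.0.3 expiry=15 > clock=12

Answer: 10.0.0.3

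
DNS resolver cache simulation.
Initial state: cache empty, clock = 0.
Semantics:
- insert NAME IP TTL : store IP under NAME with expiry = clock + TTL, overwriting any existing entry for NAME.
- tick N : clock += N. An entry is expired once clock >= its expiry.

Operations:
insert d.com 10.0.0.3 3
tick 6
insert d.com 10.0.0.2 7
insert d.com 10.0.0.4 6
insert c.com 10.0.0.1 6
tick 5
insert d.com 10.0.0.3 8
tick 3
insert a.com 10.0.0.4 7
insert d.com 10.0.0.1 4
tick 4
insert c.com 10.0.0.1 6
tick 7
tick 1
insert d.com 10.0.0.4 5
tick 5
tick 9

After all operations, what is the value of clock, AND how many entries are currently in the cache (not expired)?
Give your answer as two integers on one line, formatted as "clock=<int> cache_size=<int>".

Op 1: insert d.com -> 10.0.0.3 (expiry=0+3=3). clock=0
Op 2: tick 6 -> clock=6. purged={d.com}
Op 3: insert d.com -> 10.0.0.2 (expiry=6+7=13). clock=6
Op 4: insert d.com -> 10.0.0.4 (expiry=6+6=12). clock=6
Op 5: insert c.com -> 10.0.0.1 (expiry=6+6=12). clock=6
Op 6: tick 5 -> clock=11.
Op 7: insert d.com -> 10.0.0.3 (expiry=11+8=19). clock=11
Op 8: tick 3 -> clock=14. purged={c.com}
Op 9: insert a.com -> 10.0.0.4 (expiry=14+7=21). clock=14
Op 10: insert d.com -> 10.0.0.1 (expiry=14+4=18). clock=14
Op 11: tick 4 -> clock=18. purged={d.com}
Op 12: insert c.com -> 10.0.0.1 (expiry=18+6=24). clock=18
Op 13: tick 7 -> clock=25. purged={a.com,c.com}
Op 14: tick 1 -> clock=26.
Op 15: insert d.com -> 10.0.0.4 (expiry=26+5=31). clock=26
Op 16: tick 5 -> clock=31. purged={d.com}
Op 17: tick 9 -> clock=40.
Final clock = 40
Final cache (unexpired): {} -> size=0

Answer: clock=40 cache_size=0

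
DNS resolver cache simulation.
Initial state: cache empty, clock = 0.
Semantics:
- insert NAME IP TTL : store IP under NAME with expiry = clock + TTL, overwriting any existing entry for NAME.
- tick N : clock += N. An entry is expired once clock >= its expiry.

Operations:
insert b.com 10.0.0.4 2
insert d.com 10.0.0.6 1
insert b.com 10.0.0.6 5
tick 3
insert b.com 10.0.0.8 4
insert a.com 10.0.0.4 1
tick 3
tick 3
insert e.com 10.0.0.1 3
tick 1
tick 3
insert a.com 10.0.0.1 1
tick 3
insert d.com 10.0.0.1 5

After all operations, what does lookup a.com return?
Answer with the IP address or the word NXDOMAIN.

Answer: NXDOMAIN

Derivation:
Op 1: insert b.com -> 10.0.0.4 (expiry=0+2=2). clock=0
Op 2: insert d.com -> 10.0.0.6 (expiry=0+1=1). clock=0
Op 3: insert b.com -> 10.0.0.6 (expiry=0+5=5). clock=0
Op 4: tick 3 -> clock=3. purged={d.com}
Op 5: insert b.com -> 10.0.0.8 (expiry=3+4=7). clock=3
Op 6: insert a.com -> 10.0.0.4 (expiry=3+1=4). clock=3
Op 7: tick 3 -> clock=6. purged={a.com}
Op 8: tick 3 -> clock=9. purged={b.com}
Op 9: insert e.com -> 10.0.0.1 (expiry=9+3=12). clock=9
Op 10: tick 1 -> clock=10.
Op 11: tick 3 -> clock=13. purged={e.com}
Op 12: insert a.com -> 10.0.0.1 (expiry=13+1=14). clock=13
Op 13: tick 3 -> clock=16. purged={a.com}
Op 14: insert d.com -> 10.0.0.1 (expiry=16+5=21). clock=16
lookup a.com: not in cache (expired or never inserted)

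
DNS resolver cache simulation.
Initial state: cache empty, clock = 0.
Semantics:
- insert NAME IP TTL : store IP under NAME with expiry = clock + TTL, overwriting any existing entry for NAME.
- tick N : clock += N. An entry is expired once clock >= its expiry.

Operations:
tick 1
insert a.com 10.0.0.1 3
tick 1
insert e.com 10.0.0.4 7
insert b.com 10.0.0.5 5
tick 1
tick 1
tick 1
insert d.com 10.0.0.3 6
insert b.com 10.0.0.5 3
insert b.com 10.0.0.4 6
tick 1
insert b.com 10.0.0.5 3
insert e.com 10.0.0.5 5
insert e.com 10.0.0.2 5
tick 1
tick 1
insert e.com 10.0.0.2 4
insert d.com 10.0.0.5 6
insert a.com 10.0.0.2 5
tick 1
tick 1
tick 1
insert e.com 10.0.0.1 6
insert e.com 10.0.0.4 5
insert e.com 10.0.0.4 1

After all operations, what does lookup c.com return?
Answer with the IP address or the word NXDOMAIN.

Answer: NXDOMAIN

Derivation:
Op 1: tick 1 -> clock=1.
Op 2: insert a.com -> 10.0.0.1 (expiry=1+3=4). clock=1
Op 3: tick 1 -> clock=2.
Op 4: insert e.com -> 10.0.0.4 (expiry=2+7=9). clock=2
Op 5: insert b.com -> 10.0.0.5 (expiry=2+5=7). clock=2
Op 6: tick 1 -> clock=3.
Op 7: tick 1 -> clock=4. purged={a.com}
Op 8: tick 1 -> clock=5.
Op 9: insert d.com -> 10.0.0.3 (expiry=5+6=11). clock=5
Op 10: insert b.com -> 10.0.0.5 (expiry=5+3=8). clock=5
Op 11: insert b.com -> 10.0.0.4 (expiry=5+6=11). clock=5
Op 12: tick 1 -> clock=6.
Op 13: insert b.com -> 10.0.0.5 (expiry=6+3=9). clock=6
Op 14: insert e.com -> 10.0.0.5 (expiry=6+5=11). clock=6
Op 15: insert e.com -> 10.0.0.2 (expiry=6+5=11). clock=6
Op 16: tick 1 -> clock=7.
Op 17: tick 1 -> clock=8.
Op 18: insert e.com -> 10.0.0.2 (expiry=8+4=12). clock=8
Op 19: insert d.com -> 10.0.0.5 (expiry=8+6=14). clock=8
Op 20: insert a.com -> 10.0.0.2 (expiry=8+5=13). clock=8
Op 21: tick 1 -> clock=9. purged={b.com}
Op 22: tick 1 -> clock=10.
Op 23: tick 1 -> clock=11.
Op 24: insert e.com -> 10.0.0.1 (expiry=11+6=17). clock=11
Op 25: insert e.com -> 10.0.0.4 (expiry=11+5=16). clock=11
Op 26: insert e.com -> 10.0.0.4 (expiry=11+1=12). clock=11
lookup c.com: not in cache (expired or never inserted)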